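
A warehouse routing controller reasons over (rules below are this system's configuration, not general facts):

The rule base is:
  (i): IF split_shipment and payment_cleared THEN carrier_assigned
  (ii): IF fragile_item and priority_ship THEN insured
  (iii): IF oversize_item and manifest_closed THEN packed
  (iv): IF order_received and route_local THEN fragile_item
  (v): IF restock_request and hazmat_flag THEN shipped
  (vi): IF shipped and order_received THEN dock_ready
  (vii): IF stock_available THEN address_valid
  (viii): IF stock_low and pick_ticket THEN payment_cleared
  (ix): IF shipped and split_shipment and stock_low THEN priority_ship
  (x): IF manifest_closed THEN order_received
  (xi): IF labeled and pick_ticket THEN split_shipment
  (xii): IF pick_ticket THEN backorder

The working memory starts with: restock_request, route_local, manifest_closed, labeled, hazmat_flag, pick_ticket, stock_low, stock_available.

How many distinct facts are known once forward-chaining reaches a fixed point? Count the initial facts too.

Round 1 — (v), (vii), (viii), (x), (xi), (xii), derive shipped, address_valid, payment_cleared, order_received, split_shipment, backorder.
Round 2 — (i), (iv), (vi), (ix), derive carrier_assigned, fragile_item, dock_ready, priority_ship.
Round 3 — (ii), derive insured.
Closure: {address_valid, backorder, carrier_assigned, dock_ready, fragile_item, hazmat_flag, insured, labeled, manifest_closed, order_received, payment_cleared, pick_ticket, priority_ship, restock_request, route_local, shipped, split_shipment, stock_available, stock_low} — 19 facts.

19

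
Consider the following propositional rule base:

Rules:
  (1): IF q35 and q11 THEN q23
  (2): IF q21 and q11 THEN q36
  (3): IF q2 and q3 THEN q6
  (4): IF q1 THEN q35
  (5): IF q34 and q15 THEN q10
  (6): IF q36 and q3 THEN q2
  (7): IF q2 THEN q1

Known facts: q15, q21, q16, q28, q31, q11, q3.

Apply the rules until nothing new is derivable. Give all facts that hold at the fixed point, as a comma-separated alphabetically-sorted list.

Round 1 fires (2), giving q36.
Round 2 fires (6), giving q2.
Round 3 fires (3), (7), giving q6, q1.
Round 4 fires (4), giving q35.
Round 5 fires (1), giving q23.

q1, q11, q15, q16, q2, q21, q23, q28, q3, q31, q35, q36, q6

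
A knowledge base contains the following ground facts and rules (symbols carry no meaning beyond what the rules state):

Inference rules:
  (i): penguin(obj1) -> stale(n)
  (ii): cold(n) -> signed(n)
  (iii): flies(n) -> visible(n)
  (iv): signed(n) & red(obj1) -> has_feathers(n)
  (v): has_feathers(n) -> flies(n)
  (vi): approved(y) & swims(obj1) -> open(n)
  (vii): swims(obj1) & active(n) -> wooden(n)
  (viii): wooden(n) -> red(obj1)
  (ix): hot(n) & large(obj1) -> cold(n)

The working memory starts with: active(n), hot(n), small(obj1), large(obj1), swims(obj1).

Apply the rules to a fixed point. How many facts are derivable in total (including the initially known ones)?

Round 1: (vii) [swims(obj1) & active(n) -> wooden(n)]; (ix) [hot(n) & large(obj1) -> cold(n)]. New: wooden(n), cold(n).
Round 2: (ii) [cold(n) -> signed(n)]; (viii) [wooden(n) -> red(obj1)]. New: signed(n), red(obj1).
Round 3: (iv) [signed(n) & red(obj1) -> has_feathers(n)]. New: has_feathers(n).
Round 4: (v) [has_feathers(n) -> flies(n)]. New: flies(n).
Round 5: (iii) [flies(n) -> visible(n)]. New: visible(n).
Closure: {active(n), cold(n), flies(n), has_feathers(n), hot(n), large(obj1), red(obj1), signed(n), small(obj1), swims(obj1), visible(n), wooden(n)} — 12 facts.

12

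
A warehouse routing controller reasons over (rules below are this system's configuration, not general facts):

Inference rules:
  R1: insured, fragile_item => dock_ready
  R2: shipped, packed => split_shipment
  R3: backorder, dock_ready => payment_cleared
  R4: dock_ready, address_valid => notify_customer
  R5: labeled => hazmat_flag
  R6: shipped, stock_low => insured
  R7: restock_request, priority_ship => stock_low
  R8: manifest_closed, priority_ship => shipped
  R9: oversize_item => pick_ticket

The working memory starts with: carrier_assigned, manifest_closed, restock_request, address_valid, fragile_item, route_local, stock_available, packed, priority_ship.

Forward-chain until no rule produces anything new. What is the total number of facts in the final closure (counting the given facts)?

Round 1 fires R7, R8, giving stock_low, shipped.
Round 2 fires R2, R6, giving split_shipment, insured.
Round 3 fires R1, giving dock_ready.
Round 4 fires R4, giving notify_customer.
Closure: {address_valid, carrier_assigned, dock_ready, fragile_item, insured, manifest_closed, notify_customer, packed, priority_ship, restock_request, route_local, shipped, split_shipment, stock_available, stock_low} — 15 facts.

15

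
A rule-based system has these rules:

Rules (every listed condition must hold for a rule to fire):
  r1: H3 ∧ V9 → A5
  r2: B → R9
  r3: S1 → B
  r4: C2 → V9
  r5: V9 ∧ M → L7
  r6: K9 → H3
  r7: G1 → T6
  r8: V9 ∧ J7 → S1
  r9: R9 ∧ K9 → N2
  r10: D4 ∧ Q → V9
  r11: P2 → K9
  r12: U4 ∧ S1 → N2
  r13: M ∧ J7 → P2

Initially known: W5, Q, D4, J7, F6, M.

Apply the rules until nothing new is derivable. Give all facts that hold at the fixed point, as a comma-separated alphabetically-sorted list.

Round 1: r10 [D4 ∧ Q → V9]; r13 [M ∧ J7 → P2]. New: V9, P2.
Round 2: r5 [V9 ∧ M → L7]; r8 [V9 ∧ J7 → S1]; r11 [P2 → K9]. New: L7, S1, K9.
Round 3: r3 [S1 → B]; r6 [K9 → H3]. New: B, H3.
Round 4: r1 [H3 ∧ V9 → A5]; r2 [B → R9]. New: A5, R9.
Round 5: r9 [R9 ∧ K9 → N2]. New: N2.

A5, B, D4, F6, H3, J7, K9, L7, M, N2, P2, Q, R9, S1, V9, W5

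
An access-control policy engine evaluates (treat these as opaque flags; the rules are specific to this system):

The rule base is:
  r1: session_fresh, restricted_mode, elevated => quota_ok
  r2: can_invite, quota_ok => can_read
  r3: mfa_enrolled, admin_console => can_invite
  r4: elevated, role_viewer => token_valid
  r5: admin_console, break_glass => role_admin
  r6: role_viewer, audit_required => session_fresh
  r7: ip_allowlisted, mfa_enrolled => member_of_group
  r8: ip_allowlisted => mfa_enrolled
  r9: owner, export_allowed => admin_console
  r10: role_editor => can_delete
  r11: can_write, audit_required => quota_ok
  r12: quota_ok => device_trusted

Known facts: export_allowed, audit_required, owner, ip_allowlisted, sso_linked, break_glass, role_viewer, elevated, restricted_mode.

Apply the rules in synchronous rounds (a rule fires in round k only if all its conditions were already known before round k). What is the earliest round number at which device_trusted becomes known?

3

Round 1: r4 [elevated, role_viewer => token_valid]; r6 [role_viewer, audit_required => session_fresh]; r8 [ip_allowlisted => mfa_enrolled]; r9 [owner, export_allowed => admin_console]. Adds token_valid, session_fresh, mfa_enrolled, admin_console.
Round 2: r1 [session_fresh, restricted_mode, elevated => quota_ok]; r3 [mfa_enrolled, admin_console => can_invite]; r5 [admin_console, break_glass => role_admin]; r7 [ip_allowlisted, mfa_enrolled => member_of_group]. Adds quota_ok, can_invite, role_admin, member_of_group.
Round 3: r2 [can_invite, quota_ok => can_read]; r12 [quota_ok => device_trusted]. Adds can_read, device_trusted.
device_trusted first appears in round 3.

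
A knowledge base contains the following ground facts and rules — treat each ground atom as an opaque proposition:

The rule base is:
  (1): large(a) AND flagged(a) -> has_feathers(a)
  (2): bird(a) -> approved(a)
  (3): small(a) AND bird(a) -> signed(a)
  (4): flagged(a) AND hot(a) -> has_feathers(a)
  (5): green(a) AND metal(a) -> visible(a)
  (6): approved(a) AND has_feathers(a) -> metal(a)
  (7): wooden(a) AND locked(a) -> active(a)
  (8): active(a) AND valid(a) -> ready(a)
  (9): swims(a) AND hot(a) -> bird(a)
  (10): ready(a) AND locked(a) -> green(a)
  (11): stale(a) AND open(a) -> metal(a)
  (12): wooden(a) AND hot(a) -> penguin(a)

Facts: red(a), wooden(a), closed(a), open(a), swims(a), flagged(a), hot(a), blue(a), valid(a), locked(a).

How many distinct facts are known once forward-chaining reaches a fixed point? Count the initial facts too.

19

[1] (4) [flagged(a) AND hot(a) -> has_feathers(a)]; (7) [wooden(a) AND locked(a) -> active(a)]; (9) [swims(a) AND hot(a) -> bird(a)]; (12) [wooden(a) AND hot(a) -> penguin(a)]. ⇒ new: has_feathers(a), active(a), bird(a), penguin(a).
[2] (2) [bird(a) -> approved(a)]; (8) [active(a) AND valid(a) -> ready(a)]. ⇒ new: approved(a), ready(a).
[3] (6) [approved(a) AND has_feathers(a) -> metal(a)]; (10) [ready(a) AND locked(a) -> green(a)]. ⇒ new: metal(a), green(a).
[4] (5) [green(a) AND metal(a) -> visible(a)]. ⇒ new: visible(a).
Closure: {active(a), approved(a), bird(a), blue(a), closed(a), flagged(a), green(a), has_feathers(a), hot(a), locked(a), metal(a), open(a), penguin(a), ready(a), red(a), swims(a), valid(a), visible(a), wooden(a)} — 19 facts.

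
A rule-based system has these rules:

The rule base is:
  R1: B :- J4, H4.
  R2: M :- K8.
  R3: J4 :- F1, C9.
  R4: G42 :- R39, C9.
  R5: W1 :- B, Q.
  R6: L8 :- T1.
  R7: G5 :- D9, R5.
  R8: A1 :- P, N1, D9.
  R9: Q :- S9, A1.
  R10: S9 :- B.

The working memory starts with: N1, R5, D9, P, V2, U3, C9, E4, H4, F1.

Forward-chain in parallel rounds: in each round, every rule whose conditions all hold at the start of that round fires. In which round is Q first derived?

Round 1: R3 [J4 :- F1, C9.]; R7 [G5 :- D9, R5.]; R8 [A1 :- P, N1, D9.]. Adds J4, G5, A1.
Round 2: R1 [B :- J4, H4.]. Adds B.
Round 3: R10 [S9 :- B.]. Adds S9.
Round 4: R9 [Q :- S9, A1.]. Adds Q.
Q first appears in round 4.

4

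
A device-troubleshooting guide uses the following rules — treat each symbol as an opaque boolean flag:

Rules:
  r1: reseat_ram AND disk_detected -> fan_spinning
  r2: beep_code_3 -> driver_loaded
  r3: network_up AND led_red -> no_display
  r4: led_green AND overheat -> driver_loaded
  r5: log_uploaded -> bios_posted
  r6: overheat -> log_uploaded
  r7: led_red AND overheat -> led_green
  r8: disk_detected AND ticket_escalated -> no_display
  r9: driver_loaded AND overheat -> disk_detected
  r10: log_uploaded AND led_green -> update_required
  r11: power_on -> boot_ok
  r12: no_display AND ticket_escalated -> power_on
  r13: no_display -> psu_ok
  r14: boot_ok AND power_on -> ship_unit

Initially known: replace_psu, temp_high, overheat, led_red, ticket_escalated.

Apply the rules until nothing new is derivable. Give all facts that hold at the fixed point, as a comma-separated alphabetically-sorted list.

Round 1: r6 [overheat -> log_uploaded]; r7 [led_red AND overheat -> led_green]. Adds log_uploaded, led_green.
Round 2: r4 [led_green AND overheat -> driver_loaded]; r5 [log_uploaded -> bios_posted]; r10 [log_uploaded AND led_green -> update_required]. Adds driver_loaded, bios_posted, update_required.
Round 3: r9 [driver_loaded AND overheat -> disk_detected]. Adds disk_detected.
Round 4: r8 [disk_detected AND ticket_escalated -> no_display]. Adds no_display.
Round 5: r12 [no_display AND ticket_escalated -> power_on]; r13 [no_display -> psu_ok]. Adds power_on, psu_ok.
Round 6: r11 [power_on -> boot_ok]. Adds boot_ok.
Round 7: r14 [boot_ok AND power_on -> ship_unit]. Adds ship_unit.

bios_posted, boot_ok, disk_detected, driver_loaded, led_green, led_red, log_uploaded, no_display, overheat, power_on, psu_ok, replace_psu, ship_unit, temp_high, ticket_escalated, update_required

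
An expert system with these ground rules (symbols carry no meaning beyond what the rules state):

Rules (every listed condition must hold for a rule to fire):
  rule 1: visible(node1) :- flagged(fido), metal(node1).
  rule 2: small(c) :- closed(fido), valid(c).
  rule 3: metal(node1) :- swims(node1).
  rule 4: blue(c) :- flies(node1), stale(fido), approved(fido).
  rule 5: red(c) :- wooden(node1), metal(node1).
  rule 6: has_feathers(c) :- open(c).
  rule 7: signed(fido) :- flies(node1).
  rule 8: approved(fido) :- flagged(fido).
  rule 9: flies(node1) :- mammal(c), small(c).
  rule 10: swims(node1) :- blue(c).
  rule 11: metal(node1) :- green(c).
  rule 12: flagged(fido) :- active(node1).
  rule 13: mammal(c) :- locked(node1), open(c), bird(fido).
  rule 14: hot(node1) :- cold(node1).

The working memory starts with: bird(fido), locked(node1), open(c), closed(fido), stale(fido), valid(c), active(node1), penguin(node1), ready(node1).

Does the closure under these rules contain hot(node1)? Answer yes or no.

Round 1: rule 2 [small(c) :- closed(fido), valid(c).]; rule 6 [has_feathers(c) :- open(c).]; rule 12 [flagged(fido) :- active(node1).]; rule 13 [mammal(c) :- locked(node1), open(c), bird(fido).]. New: small(c), has_feathers(c), flagged(fido), mammal(c).
Round 2: rule 8 [approved(fido) :- flagged(fido).]; rule 9 [flies(node1) :- mammal(c), small(c).]. New: approved(fido), flies(node1).
Round 3: rule 4 [blue(c) :- flies(node1), stale(fido), approved(fido).]; rule 7 [signed(fido) :- flies(node1).]. New: blue(c), signed(fido).
Round 4: rule 10 [swims(node1) :- blue(c).]. New: swims(node1).
Round 5: rule 3 [metal(node1) :- swims(node1).]. New: metal(node1).
Round 6: rule 1 [visible(node1) :- flagged(fido), metal(node1).]. New: visible(node1).
Fixed point reached. hot(node1) is concluded only by rule 14; rule 14 needs cold(node1) (never derived).

no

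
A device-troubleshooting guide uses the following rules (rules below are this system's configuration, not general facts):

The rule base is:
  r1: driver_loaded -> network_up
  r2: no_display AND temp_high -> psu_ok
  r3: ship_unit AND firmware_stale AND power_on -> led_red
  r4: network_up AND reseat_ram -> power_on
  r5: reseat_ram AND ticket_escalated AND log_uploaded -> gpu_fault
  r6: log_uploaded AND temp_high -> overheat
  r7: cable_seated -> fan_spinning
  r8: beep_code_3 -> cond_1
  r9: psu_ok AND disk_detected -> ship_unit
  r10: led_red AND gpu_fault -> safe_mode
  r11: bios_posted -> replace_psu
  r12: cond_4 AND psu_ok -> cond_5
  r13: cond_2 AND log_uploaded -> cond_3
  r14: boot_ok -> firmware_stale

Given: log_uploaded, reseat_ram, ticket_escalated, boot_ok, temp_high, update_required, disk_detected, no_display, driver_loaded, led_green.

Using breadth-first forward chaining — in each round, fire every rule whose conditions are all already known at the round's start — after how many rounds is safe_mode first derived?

Round 1 — r1, r2, r5, r6, r14, derive network_up, psu_ok, gpu_fault, overheat, firmware_stale.
Round 2 — r4, r9, derive power_on, ship_unit.
Round 3 — r3, derive led_red.
Round 4 — r10, derive safe_mode.
safe_mode first appears in round 4.

4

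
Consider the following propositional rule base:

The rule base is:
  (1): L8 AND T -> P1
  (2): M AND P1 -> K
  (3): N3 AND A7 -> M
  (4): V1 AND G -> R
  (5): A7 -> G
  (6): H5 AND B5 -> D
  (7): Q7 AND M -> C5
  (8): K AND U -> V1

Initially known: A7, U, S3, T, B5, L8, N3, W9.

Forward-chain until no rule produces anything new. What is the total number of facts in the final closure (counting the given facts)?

14

Round 1: (1) [L8 AND T -> P1]; (3) [N3 AND A7 -> M]; (5) [A7 -> G]. Adds P1, M, G.
Round 2: (2) [M AND P1 -> K]. Adds K.
Round 3: (8) [K AND U -> V1]. Adds V1.
Round 4: (4) [V1 AND G -> R]. Adds R.
Closure: {A7, B5, G, K, L8, M, N3, P1, R, S3, T, U, V1, W9} — 14 facts.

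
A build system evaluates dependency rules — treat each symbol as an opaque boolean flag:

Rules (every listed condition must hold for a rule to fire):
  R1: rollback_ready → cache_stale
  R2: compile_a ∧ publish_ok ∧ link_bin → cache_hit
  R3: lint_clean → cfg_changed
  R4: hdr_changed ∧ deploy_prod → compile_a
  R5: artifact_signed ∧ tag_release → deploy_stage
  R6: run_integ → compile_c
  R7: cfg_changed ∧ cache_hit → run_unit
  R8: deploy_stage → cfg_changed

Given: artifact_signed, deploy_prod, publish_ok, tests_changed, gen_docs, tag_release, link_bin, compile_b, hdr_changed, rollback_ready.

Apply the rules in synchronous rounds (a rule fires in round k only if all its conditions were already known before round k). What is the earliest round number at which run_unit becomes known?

Round 1: R1 [rollback_ready → cache_stale]; R4 [hdr_changed ∧ deploy_prod → compile_a]; R5 [artifact_signed ∧ tag_release → deploy_stage]. New: cache_stale, compile_a, deploy_stage.
Round 2: R2 [compile_a ∧ publish_ok ∧ link_bin → cache_hit]; R8 [deploy_stage → cfg_changed]. New: cache_hit, cfg_changed.
Round 3: R7 [cfg_changed ∧ cache_hit → run_unit]. New: run_unit.
run_unit first appears in round 3.

3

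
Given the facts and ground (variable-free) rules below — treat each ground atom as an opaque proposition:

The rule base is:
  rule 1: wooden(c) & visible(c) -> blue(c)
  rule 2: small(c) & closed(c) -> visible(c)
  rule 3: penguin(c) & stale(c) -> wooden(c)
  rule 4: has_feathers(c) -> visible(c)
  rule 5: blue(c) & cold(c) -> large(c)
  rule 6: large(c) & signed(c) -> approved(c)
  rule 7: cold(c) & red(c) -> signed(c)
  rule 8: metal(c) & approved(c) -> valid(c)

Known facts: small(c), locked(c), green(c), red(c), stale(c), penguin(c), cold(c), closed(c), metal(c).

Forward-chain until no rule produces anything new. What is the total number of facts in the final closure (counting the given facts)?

16

[1] rule 2 [small(c) & closed(c) -> visible(c)]; rule 3 [penguin(c) & stale(c) -> wooden(c)]; rule 7 [cold(c) & red(c) -> signed(c)]. ⇒ new: visible(c), wooden(c), signed(c).
[2] rule 1 [wooden(c) & visible(c) -> blue(c)]. ⇒ new: blue(c).
[3] rule 5 [blue(c) & cold(c) -> large(c)]. ⇒ new: large(c).
[4] rule 6 [large(c) & signed(c) -> approved(c)]. ⇒ new: approved(c).
[5] rule 8 [metal(c) & approved(c) -> valid(c)]. ⇒ new: valid(c).
Closure: {approved(c), blue(c), closed(c), cold(c), green(c), large(c), locked(c), metal(c), penguin(c), red(c), signed(c), small(c), stale(c), valid(c), visible(c), wooden(c)} — 16 facts.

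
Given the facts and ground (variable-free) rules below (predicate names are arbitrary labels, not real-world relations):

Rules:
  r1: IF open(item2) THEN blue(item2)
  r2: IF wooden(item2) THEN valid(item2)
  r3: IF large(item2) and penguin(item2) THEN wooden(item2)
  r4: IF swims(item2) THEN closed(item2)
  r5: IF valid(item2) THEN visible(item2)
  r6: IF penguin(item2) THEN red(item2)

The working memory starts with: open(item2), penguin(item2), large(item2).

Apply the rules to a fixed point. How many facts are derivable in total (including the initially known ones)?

Round 1 — r1, r3, r6, derive blue(item2), wooden(item2), red(item2).
Round 2 — r2, derive valid(item2).
Round 3 — r5, derive visible(item2).
Closure: {blue(item2), large(item2), open(item2), penguin(item2), red(item2), valid(item2), visible(item2), wooden(item2)} — 8 facts.

8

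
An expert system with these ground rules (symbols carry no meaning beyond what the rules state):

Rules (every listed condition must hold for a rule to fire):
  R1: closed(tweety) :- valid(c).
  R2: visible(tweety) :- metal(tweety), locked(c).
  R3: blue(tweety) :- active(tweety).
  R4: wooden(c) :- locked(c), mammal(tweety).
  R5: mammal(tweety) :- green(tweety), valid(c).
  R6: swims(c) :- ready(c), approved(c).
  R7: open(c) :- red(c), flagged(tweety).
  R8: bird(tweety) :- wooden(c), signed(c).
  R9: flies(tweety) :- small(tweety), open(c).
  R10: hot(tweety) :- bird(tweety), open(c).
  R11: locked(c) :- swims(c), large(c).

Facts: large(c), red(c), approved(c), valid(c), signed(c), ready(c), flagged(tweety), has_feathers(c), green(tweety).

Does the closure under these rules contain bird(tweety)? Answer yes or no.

yes

[1] R1 [closed(tweety) :- valid(c).]; R5 [mammal(tweety) :- green(tweety), valid(c).]; R6 [swims(c) :- ready(c), approved(c).]; R7 [open(c) :- red(c), flagged(tweety).]. ⇒ new: closed(tweety), mammal(tweety), swims(c), open(c).
[2] R11 [locked(c) :- swims(c), large(c).]. ⇒ new: locked(c).
[3] R4 [wooden(c) :- locked(c), mammal(tweety).]. ⇒ new: wooden(c).
[4] R8 [bird(tweety) :- wooden(c), signed(c).]. ⇒ new: bird(tweety).
[5] R10 [hot(tweety) :- bird(tweety), open(c).]. ⇒ new: hot(tweety).
bird(tweety) appears in round 4, so it is derivable.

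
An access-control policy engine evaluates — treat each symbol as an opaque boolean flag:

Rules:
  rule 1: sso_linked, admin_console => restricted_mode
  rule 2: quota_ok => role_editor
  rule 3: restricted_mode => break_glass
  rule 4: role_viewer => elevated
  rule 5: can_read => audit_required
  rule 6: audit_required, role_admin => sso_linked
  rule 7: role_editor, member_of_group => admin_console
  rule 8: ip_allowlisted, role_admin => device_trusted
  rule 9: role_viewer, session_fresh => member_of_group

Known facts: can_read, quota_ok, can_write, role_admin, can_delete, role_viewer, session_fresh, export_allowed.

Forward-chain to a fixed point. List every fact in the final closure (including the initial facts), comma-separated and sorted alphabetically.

admin_console, audit_required, break_glass, can_delete, can_read, can_write, elevated, export_allowed, member_of_group, quota_ok, restricted_mode, role_admin, role_editor, role_viewer, session_fresh, sso_linked

Round 1: rule 2 [quota_ok => role_editor]; rule 4 [role_viewer => elevated]; rule 5 [can_read => audit_required]; rule 9 [role_viewer, session_fresh => member_of_group]. Adds role_editor, elevated, audit_required, member_of_group.
Round 2: rule 6 [audit_required, role_admin => sso_linked]; rule 7 [role_editor, member_of_group => admin_console]. Adds sso_linked, admin_console.
Round 3: rule 1 [sso_linked, admin_console => restricted_mode]. Adds restricted_mode.
Round 4: rule 3 [restricted_mode => break_glass]. Adds break_glass.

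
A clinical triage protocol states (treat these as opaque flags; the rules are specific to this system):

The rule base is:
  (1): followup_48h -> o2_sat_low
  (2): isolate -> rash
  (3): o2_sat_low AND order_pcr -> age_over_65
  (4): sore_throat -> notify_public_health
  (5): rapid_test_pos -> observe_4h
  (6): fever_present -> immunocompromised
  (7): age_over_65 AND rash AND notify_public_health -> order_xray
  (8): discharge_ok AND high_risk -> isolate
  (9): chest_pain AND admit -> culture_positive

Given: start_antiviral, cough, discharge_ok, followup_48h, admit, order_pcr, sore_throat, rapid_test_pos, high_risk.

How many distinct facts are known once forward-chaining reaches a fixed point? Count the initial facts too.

16

Round 1: (1) [followup_48h -> o2_sat_low]; (4) [sore_throat -> notify_public_health]; (5) [rapid_test_pos -> observe_4h]; (8) [discharge_ok AND high_risk -> isolate]. Adds o2_sat_low, notify_public_health, observe_4h, isolate.
Round 2: (2) [isolate -> rash]; (3) [o2_sat_low AND order_pcr -> age_over_65]. Adds rash, age_over_65.
Round 3: (7) [age_over_65 AND rash AND notify_public_health -> order_xray]. Adds order_xray.
Closure: {admit, age_over_65, cough, discharge_ok, followup_48h, high_risk, isolate, notify_public_health, o2_sat_low, observe_4h, order_pcr, order_xray, rapid_test_pos, rash, sore_throat, start_antiviral} — 16 facts.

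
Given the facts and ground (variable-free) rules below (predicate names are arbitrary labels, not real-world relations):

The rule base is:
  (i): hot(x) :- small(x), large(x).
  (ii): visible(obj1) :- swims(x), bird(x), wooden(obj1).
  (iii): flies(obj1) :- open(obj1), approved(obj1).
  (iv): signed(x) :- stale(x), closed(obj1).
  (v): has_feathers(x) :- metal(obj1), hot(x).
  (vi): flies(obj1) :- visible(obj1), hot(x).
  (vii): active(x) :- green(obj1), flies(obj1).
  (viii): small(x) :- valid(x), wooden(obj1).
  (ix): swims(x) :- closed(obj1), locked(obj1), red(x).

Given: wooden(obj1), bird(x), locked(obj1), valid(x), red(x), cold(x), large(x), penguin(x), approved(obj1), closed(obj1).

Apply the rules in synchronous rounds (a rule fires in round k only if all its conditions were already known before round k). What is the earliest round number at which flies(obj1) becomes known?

3

Round 1: (viii) [small(x) :- valid(x), wooden(obj1).]; (ix) [swims(x) :- closed(obj1), locked(obj1), red(x).]. Adds small(x), swims(x).
Round 2: (i) [hot(x) :- small(x), large(x).]; (ii) [visible(obj1) :- swims(x), bird(x), wooden(obj1).]. Adds hot(x), visible(obj1).
Round 3: (vi) [flies(obj1) :- visible(obj1), hot(x).]. Adds flies(obj1).
flies(obj1) first appears in round 3.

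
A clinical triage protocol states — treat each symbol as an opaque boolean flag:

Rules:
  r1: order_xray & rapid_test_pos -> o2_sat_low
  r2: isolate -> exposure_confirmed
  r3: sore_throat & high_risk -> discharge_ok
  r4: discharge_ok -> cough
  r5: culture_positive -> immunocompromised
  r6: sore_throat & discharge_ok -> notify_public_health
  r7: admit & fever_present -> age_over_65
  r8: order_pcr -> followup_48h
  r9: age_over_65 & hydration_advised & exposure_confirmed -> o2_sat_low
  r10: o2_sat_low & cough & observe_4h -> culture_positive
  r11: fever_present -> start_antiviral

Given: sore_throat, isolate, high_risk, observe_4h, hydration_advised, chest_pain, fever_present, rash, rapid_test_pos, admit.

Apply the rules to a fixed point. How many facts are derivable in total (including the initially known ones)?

Round 1: r2 [isolate -> exposure_confirmed]; r3 [sore_throat & high_risk -> discharge_ok]; r7 [admit & fever_present -> age_over_65]; r11 [fever_present -> start_antiviral]. Adds exposure_confirmed, discharge_ok, age_over_65, start_antiviral.
Round 2: r4 [discharge_ok -> cough]; r6 [sore_throat & discharge_ok -> notify_public_health]; r9 [age_over_65 & hydration_advised & exposure_confirmed -> o2_sat_low]. Adds cough, notify_public_health, o2_sat_low.
Round 3: r10 [o2_sat_low & cough & observe_4h -> culture_positive]. Adds culture_positive.
Round 4: r5 [culture_positive -> immunocompromised]. Adds immunocompromised.
Closure: {admit, age_over_65, chest_pain, cough, culture_positive, discharge_ok, exposure_confirmed, fever_present, high_risk, hydration_advised, immunocompromised, isolate, notify_public_health, o2_sat_low, observe_4h, rapid_test_pos, rash, sore_throat, start_antiviral} — 19 facts.

19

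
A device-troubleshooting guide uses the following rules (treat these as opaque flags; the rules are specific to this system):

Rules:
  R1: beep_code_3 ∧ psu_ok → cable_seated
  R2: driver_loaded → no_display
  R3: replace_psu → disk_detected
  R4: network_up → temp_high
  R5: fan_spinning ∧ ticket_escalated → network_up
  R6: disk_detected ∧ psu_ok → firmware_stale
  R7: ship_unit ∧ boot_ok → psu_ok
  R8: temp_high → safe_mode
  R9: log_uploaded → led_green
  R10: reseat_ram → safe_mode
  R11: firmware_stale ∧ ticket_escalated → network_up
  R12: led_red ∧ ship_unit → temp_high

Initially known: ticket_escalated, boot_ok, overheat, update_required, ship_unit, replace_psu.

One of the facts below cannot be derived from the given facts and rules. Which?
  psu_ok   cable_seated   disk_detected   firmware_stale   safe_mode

Round 1 — R3, R7, derive disk_detected, psu_ok.
Round 2 — R6, derive firmware_stale.
Round 3 — R11, derive network_up.
Round 4 — R4, derive temp_high.
Round 5 — R8, derive safe_mode.
Derived: psu_ok (round 1), safe_mode (round 5), firmware_stale (round 2), disk_detected (round 1). cable_seated never appears in any round.

cable_seated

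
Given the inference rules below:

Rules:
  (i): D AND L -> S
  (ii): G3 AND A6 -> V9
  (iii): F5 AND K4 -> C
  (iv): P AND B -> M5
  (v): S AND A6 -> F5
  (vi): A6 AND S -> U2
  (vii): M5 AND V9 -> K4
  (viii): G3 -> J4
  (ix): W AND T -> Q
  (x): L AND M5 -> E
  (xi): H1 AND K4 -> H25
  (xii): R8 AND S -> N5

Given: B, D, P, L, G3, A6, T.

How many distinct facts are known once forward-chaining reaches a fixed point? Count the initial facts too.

16

Round 1: (i) [D AND L -> S]; (ii) [G3 AND A6 -> V9]; (iv) [P AND B -> M5]; (viii) [G3 -> J4]. Adds S, V9, M5, J4.
Round 2: (v) [S AND A6 -> F5]; (vi) [A6 AND S -> U2]; (vii) [M5 AND V9 -> K4]; (x) [L AND M5 -> E]. Adds F5, U2, K4, E.
Round 3: (iii) [F5 AND K4 -> C]. Adds C.
Closure: {A6, B, C, D, E, F5, G3, J4, K4, L, M5, P, S, T, U2, V9} — 16 facts.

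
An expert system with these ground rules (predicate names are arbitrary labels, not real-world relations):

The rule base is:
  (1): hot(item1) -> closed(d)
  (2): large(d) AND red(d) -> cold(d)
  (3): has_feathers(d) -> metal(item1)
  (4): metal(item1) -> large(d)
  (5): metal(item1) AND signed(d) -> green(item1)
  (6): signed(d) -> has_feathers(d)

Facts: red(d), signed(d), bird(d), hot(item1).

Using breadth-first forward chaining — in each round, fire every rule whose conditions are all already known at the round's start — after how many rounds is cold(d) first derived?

4

Round 1: (1) [hot(item1) -> closed(d)]; (6) [signed(d) -> has_feathers(d)]. Adds closed(d), has_feathers(d).
Round 2: (3) [has_feathers(d) -> metal(item1)]. Adds metal(item1).
Round 3: (4) [metal(item1) -> large(d)]; (5) [metal(item1) AND signed(d) -> green(item1)]. Adds large(d), green(item1).
Round 4: (2) [large(d) AND red(d) -> cold(d)]. Adds cold(d).
cold(d) first appears in round 4.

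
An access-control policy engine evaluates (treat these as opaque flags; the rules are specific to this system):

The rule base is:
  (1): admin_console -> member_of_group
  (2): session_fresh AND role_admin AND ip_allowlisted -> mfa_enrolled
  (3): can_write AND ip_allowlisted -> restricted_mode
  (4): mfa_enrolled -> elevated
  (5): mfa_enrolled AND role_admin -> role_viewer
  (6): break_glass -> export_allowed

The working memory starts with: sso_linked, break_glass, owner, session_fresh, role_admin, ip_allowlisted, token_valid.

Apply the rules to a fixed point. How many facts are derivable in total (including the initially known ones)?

Round 1 fires (2), (6), giving mfa_enrolled, export_allowed.
Round 2 fires (4), (5), giving elevated, role_viewer.
Closure: {break_glass, elevated, export_allowed, ip_allowlisted, mfa_enrolled, owner, role_admin, role_viewer, session_fresh, sso_linked, token_valid} — 11 facts.

11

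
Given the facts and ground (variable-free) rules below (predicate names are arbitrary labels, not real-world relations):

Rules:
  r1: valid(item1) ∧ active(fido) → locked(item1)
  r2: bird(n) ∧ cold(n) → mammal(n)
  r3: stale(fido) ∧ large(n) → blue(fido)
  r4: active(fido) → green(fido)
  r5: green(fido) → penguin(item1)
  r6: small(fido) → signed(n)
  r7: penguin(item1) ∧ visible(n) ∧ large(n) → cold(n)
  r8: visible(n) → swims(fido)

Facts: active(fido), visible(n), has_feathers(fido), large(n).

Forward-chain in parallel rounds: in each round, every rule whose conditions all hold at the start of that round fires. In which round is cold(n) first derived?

Round 1 fires r4, r8, giving green(fido), swims(fido).
Round 2 fires r5, giving penguin(item1).
Round 3 fires r7, giving cold(n).
cold(n) first appears in round 3.

3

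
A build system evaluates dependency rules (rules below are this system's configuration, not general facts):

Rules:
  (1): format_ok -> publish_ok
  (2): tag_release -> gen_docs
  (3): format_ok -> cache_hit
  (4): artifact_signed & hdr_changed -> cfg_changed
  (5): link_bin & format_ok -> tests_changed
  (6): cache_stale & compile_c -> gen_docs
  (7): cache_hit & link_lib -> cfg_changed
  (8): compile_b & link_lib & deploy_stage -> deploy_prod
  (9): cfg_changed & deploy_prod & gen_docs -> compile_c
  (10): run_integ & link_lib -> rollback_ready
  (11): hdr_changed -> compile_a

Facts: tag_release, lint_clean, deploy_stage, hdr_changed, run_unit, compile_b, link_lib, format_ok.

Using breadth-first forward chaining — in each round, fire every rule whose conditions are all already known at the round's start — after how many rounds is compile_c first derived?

Round 1 — (1), (2), (3), (8), (11), derive publish_ok, gen_docs, cache_hit, deploy_prod, compile_a.
Round 2 — (7), derive cfg_changed.
Round 3 — (9), derive compile_c.
compile_c first appears in round 3.

3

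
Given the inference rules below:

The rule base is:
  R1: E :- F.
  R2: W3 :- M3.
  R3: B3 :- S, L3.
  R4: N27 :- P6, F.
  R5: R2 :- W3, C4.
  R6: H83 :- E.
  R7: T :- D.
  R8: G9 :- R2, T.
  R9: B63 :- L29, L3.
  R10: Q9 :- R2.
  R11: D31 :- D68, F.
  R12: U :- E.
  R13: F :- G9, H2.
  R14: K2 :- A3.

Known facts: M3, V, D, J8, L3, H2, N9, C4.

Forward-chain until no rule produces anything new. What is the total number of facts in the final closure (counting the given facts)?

17

[1] R2 [W3 :- M3.]; R7 [T :- D.]. ⇒ new: W3, T.
[2] R5 [R2 :- W3, C4.]. ⇒ new: R2.
[3] R8 [G9 :- R2, T.]; R10 [Q9 :- R2.]. ⇒ new: G9, Q9.
[4] R13 [F :- G9, H2.]. ⇒ new: F.
[5] R1 [E :- F.]. ⇒ new: E.
[6] R6 [H83 :- E.]; R12 [U :- E.]. ⇒ new: H83, U.
Closure: {C4, D, E, F, G9, H2, H83, J8, L3, M3, N9, Q9, R2, T, U, V, W3} — 17 facts.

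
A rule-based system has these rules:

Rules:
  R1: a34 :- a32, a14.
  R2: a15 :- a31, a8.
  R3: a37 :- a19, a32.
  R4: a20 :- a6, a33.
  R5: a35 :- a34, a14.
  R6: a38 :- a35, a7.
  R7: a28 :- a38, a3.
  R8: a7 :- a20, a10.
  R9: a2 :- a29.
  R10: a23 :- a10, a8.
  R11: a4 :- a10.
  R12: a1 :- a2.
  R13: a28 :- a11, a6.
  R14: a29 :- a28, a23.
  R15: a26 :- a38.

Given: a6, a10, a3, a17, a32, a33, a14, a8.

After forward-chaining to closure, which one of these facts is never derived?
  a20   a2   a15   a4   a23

Round 1 — R1, R4, R10, R11, derive a34, a20, a23, a4.
Round 2 — R5, R8, derive a35, a7.
Round 3 — R6, derive a38.
Round 4 — R7, R15, derive a28, a26.
Round 5 — R14, derive a29.
Round 6 — R9, derive a2.
Round 7 — R12, derive a1.
Derived: a23 (round 1), a20 (round 1), a4 (round 1), a2 (round 6). a15 never appears in any round.

a15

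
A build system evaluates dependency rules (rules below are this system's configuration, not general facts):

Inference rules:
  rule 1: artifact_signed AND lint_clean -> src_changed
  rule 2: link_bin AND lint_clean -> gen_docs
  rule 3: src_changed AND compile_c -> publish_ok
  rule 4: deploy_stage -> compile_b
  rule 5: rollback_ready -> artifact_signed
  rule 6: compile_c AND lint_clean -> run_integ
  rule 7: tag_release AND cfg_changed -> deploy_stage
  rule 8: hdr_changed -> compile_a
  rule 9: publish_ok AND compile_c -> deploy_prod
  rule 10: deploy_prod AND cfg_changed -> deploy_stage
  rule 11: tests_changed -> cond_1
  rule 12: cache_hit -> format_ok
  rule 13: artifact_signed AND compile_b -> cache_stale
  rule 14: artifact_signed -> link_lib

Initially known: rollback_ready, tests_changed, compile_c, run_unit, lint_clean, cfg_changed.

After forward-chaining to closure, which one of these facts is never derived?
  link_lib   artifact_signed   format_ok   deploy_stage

format_ok

Round 1: rule 5 [rollback_ready -> artifact_signed]; rule 6 [compile_c AND lint_clean -> run_integ]; rule 11 [tests_changed -> cond_1]. New: artifact_signed, run_integ, cond_1.
Round 2: rule 1 [artifact_signed AND lint_clean -> src_changed]; rule 14 [artifact_signed -> link_lib]. New: src_changed, link_lib.
Round 3: rule 3 [src_changed AND compile_c -> publish_ok]. New: publish_ok.
Round 4: rule 9 [publish_ok AND compile_c -> deploy_prod]. New: deploy_prod.
Round 5: rule 10 [deploy_prod AND cfg_changed -> deploy_stage]. New: deploy_stage.
Round 6: rule 4 [deploy_stage -> compile_b]. New: compile_b.
Round 7: rule 13 [artifact_signed AND compile_b -> cache_stale]. New: cache_stale.
Derived: artifact_signed (round 1), deploy_stage (round 5), link_lib (round 2). format_ok never appears in any round.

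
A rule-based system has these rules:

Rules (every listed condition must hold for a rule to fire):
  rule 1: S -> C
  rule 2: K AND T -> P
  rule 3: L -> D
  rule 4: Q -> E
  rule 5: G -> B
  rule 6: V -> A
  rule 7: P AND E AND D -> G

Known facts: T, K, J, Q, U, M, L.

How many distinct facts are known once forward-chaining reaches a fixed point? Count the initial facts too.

Round 1: rule 2 [K AND T -> P]; rule 3 [L -> D]; rule 4 [Q -> E]. Adds P, D, E.
Round 2: rule 7 [P AND E AND D -> G]. Adds G.
Round 3: rule 5 [G -> B]. Adds B.
Closure: {B, D, E, G, J, K, L, M, P, Q, T, U} — 12 facts.

12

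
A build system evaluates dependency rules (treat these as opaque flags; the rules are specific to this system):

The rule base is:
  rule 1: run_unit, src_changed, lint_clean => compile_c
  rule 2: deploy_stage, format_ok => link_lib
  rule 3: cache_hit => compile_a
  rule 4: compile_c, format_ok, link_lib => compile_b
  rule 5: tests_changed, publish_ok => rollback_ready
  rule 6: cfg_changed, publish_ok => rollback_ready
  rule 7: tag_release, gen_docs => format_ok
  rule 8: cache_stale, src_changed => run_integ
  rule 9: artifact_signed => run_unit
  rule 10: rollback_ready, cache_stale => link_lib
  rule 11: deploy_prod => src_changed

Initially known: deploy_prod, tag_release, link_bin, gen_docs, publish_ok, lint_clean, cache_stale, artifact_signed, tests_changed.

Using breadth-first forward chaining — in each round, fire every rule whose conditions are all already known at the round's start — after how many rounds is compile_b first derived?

Round 1 — rule 5, rule 7, rule 9, rule 11, derive rollback_ready, format_ok, run_unit, src_changed.
Round 2 — rule 1, rule 8, rule 10, derive compile_c, run_integ, link_lib.
Round 3 — rule 4, derive compile_b.
compile_b first appears in round 3.

3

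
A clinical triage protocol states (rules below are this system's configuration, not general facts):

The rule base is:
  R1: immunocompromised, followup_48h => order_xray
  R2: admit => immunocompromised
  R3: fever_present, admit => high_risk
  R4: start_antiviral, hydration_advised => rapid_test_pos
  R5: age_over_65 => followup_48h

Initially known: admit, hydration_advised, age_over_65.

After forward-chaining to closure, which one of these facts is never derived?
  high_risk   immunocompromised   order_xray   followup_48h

high_risk

[1] R2 [admit => immunocompromised]; R5 [age_over_65 => followup_48h]. ⇒ new: immunocompromised, followup_48h.
[2] R1 [immunocompromised, followup_48h => order_xray]. ⇒ new: order_xray.
Derived: followup_48h (round 1), immunocompromised (round 1), order_xray (round 2). high_risk never appears in any round.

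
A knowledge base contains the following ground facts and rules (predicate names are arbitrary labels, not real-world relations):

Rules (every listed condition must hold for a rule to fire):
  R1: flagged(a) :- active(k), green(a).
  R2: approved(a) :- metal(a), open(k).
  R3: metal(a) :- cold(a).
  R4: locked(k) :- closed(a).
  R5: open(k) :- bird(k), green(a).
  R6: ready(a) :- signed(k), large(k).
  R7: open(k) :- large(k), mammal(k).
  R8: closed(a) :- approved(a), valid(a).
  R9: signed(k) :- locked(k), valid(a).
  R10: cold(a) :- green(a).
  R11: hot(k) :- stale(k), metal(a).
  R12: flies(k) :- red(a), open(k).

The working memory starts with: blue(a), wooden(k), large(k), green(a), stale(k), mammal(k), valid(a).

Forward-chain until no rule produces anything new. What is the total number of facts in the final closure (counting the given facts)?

16

Round 1: R7 [open(k) :- large(k), mammal(k).]; R10 [cold(a) :- green(a).]. Adds open(k), cold(a).
Round 2: R3 [metal(a) :- cold(a).]. Adds metal(a).
Round 3: R2 [approved(a) :- metal(a), open(k).]; R11 [hot(k) :- stale(k), metal(a).]. Adds approved(a), hot(k).
Round 4: R8 [closed(a) :- approved(a), valid(a).]. Adds closed(a).
Round 5: R4 [locked(k) :- closed(a).]. Adds locked(k).
Round 6: R9 [signed(k) :- locked(k), valid(a).]. Adds signed(k).
Round 7: R6 [ready(a) :- signed(k), large(k).]. Adds ready(a).
Closure: {approved(a), blue(a), closed(a), cold(a), green(a), hot(k), large(k), locked(k), mammal(k), metal(a), open(k), ready(a), signed(k), stale(k), valid(a), wooden(k)} — 16 facts.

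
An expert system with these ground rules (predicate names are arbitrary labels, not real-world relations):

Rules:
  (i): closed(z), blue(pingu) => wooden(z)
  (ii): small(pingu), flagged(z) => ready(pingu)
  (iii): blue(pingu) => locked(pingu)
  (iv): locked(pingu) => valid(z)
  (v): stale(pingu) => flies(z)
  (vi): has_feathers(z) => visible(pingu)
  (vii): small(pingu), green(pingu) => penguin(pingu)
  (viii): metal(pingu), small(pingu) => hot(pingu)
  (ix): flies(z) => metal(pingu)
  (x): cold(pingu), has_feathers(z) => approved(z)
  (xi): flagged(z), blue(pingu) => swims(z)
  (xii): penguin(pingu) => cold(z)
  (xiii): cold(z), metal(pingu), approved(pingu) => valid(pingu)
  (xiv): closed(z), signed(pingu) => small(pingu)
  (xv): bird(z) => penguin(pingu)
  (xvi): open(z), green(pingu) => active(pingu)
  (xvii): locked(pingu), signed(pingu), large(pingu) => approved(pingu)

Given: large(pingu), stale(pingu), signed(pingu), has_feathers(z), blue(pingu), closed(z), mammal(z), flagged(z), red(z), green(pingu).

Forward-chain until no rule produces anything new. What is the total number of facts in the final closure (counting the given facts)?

Round 1 — (i), (iii), (v), (vi), (xi), (xiv), derive wooden(z), locked(pingu), flies(z), visible(pingu), swims(z), small(pingu).
Round 2 — (ii), (iv), (vii), (ix), (xvii), derive ready(pingu), valid(z), penguin(pingu), metal(pingu), approved(pingu).
Round 3 — (viii), (xii), derive hot(pingu), cold(z).
Round 4 — (xiii), derive valid(pingu).
Closure: {approved(pingu), blue(pingu), closed(z), cold(z), flagged(z), flies(z), green(pingu), has_feathers(z), hot(pingu), large(pingu), locked(pingu), mammal(z), metal(pingu), penguin(pingu), ready(pingu), red(z), signed(pingu), small(pingu), stale(pingu), swims(z), valid(pingu), valid(z), visible(pingu), wooden(z)} — 24 facts.

24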